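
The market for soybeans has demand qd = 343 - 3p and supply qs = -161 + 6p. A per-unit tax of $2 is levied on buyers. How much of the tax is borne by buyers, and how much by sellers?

Pre-tax equilibrium: p* = 56, q* = 175.
Tax on buyers shifts demand to qd = 343 − 3(p + 2) = 337 - 3p.
337 - 3p = -161 + 6p gives seller price ps = 166/3; buyers pay pb = 166/3 + 2 = 172/3.
New quantity: q = 343 − 3(172/3) = 171.
Buyer burden = 172/3 − 56 = 4/3; seller burden = 56 − 166/3 = 2/3.

Buyers bear 4/3, sellers bear 2/3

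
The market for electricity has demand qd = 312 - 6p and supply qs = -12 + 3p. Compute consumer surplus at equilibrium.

Equilibrium: 312 - 6p = -12 + 3p gives p* = 36, q* = 96.
Demand choke price (qd = 0): p = 52.
CS = ½(52 − 36)(96) = 768.

Consumer surplus = 768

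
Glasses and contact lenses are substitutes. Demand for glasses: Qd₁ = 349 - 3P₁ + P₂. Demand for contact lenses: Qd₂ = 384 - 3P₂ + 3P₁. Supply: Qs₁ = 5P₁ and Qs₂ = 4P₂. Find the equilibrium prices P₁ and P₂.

P₁ = 2827/53, P₂ = 4119/53

Market 1: 349 - 3P₁ + P₂ = 5P₁ → 8P₁ - P₂ = 349.
Market 2: 7P₂ - 3P₁ = 384.
Eliminating P₂: 7×(1) + 1×(2) gives 53P₁ = 2827, so P₁ = 2827/53.
Back-substitute into (2): P₂ = (384 + 3×2827/53) / 7 = 4119/53.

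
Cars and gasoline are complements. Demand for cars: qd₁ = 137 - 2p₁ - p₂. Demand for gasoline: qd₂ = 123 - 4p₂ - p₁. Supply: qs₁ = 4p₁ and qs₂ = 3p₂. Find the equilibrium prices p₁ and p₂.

Market 1: 137 - 2p₁ - p₂ = 4p₁ → 6p₁ + p₂ = 137.
Market 2: 7p₂ + p₁ = 123.
Eliminating p₂: 7×(1) − 1×(2) gives 41p₁ = 836, so p₁ = 836/41.
Back-substitute into (2): p₂ = (123 − 1×836/41) / 7 = 601/41.

p₁ = 836/41, p₂ = 601/41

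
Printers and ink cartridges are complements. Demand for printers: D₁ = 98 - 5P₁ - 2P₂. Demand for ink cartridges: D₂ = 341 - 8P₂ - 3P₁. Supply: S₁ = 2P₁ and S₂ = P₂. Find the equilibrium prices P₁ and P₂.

P₁ = 200/57, P₂ = 2093/57

Market 1: 98 - 5P₁ - 2P₂ = 2P₁ → 7P₁ + 2P₂ = 98.
Market 2: 9P₂ + 3P₁ = 341.
Eliminating P₂: 9×(1) − 2×(2) gives 57P₁ = 200, so P₁ = 200/57.
Back-substitute into (2): P₂ = (341 − 3×200/57) / 9 = 2093/57.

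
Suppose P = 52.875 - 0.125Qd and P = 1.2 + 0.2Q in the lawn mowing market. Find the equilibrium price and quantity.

P* = 33, Q* = 159

Set the two price expressions equal: 52.875 - 0.125Q = 1.2 + 0.2Q.
51.675 = 0.325Q, so Q* = 159.
P* = 52.875 − (0.125)(159) = 33.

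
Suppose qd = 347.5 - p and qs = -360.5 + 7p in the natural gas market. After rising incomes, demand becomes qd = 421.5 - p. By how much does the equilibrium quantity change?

Original equilibrium: p* = 88.5, q* = 259.
New equilibrium: 421.5 - p = -360.5 + 7p, so 782 = 8p and p' = 97.75; q' = 421.5 − 1(97.75) = 323.75.
Change in quantity: 323.75 − 259 = 64.75.

Δq = 64.75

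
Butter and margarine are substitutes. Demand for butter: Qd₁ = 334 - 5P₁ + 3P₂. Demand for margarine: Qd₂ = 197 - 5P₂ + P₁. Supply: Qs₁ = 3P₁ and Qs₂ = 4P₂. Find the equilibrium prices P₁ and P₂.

P₁ = 1199/23, P₂ = 1910/69

Market 1: 334 - 5P₁ + 3P₂ = 3P₁ → 8P₁ - 3P₂ = 334.
Market 2: 9P₂ - P₁ = 197.
Eliminating P₂: 9×(1) + 3×(2) gives 69P₁ = 3597, so P₁ = 1199/23.
Back-substitute into (2): P₂ = (197 + 1×1199/23) / 9 = 1910/69.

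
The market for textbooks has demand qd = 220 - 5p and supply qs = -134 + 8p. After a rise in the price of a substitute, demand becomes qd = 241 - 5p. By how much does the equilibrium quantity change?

Δq = 168/13

Original equilibrium: p* = 354/13, q* = 1090/13.
New equilibrium: 241 - 5p = -134 + 8p, so 375 = 13p and p' = 375/13; q' = 241 − 5(375/13) = 1258/13.
Change in quantity: 1258/13 − 1090/13 = 168/13.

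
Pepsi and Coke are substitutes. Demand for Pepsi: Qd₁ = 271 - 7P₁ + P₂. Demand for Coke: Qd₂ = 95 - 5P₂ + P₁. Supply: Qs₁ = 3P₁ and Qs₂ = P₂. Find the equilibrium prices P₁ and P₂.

P₁ = 1721/59, P₂ = 1221/59

Market 1: 271 - 7P₁ + P₂ = 3P₁ → 10P₁ - P₂ = 271.
Market 2: 6P₂ - P₁ = 95.
Eliminating P₂: 6×(1) + 1×(2) gives 59P₁ = 1721, so P₁ = 1721/59.
Back-substitute into (2): P₂ = (95 + 1×1721/59) / 6 = 1221/59.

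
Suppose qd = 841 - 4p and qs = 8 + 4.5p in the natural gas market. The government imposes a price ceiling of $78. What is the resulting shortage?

Equilibrium price would be p* = 98, so the ceiling at 78 binds.
At p = 78: qd = 841 − 4(78) = 529, qs = 8 + 4.5(78) = 359.
Shortage = 529 − 359 = 170.

Shortage = 170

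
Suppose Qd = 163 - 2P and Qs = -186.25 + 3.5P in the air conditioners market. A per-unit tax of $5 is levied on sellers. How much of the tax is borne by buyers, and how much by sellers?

Buyers bear 35/11, sellers bear 20/11

Pre-tax equilibrium: P* = 63.5, Q* = 36.
Tax on sellers shifts supply to Qs = -186.25 + 3.5(P − 5) = -203.75 + 3.5P.
163 - 2P = -203.75 + 3.5P gives buyer price Pb = 1467/22; sellers receive Ps = 1467/22 − 5 = 1357/22.
New quantity: Q = 163 − 2(1467/22) = 326/11.
Buyer burden = 1467/22 − 63.5 = 35/11; seller burden = 63.5 − 1357/22 = 20/11.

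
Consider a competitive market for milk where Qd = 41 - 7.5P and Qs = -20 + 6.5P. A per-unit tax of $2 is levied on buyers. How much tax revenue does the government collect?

Tax revenue = 19/7

Pre-tax equilibrium: P* = 61/14, Q* = 233/28.
Tax on buyers shifts demand to Qd = 41 − 7.5(P + 2) = 26 - 7.5P.
26 - 7.5P = -20 + 6.5P gives seller price Ps = 23/7; buyers pay Pb = 23/7 + 2 = 37/7.
New quantity: Q = 41 − 7.5(37/7) = 19/14.
Revenue = 2 × 19/14 = 19/7.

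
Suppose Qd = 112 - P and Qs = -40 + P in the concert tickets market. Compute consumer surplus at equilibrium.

Consumer surplus = 648

Equilibrium: 112 - P = -40 + P gives P* = 76, Q* = 36.
Demand choke price (Qd = 0): P = 112.
CS = ½(112 − 76)(36) = 648.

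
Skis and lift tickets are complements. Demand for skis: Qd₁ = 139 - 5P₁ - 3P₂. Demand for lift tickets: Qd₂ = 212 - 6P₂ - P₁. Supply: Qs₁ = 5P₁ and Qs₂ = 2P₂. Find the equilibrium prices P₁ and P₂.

Market 1: 139 - 5P₁ - 3P₂ = 5P₁ → 10P₁ + 3P₂ = 139.
Market 2: 8P₂ + P₁ = 212.
Eliminating P₂: 8×(1) − 3×(2) gives 77P₁ = 476, so P₁ = 68/11.
Back-substitute into (2): P₂ = (212 − 1×68/11) / 8 = 283/11.

P₁ = 68/11, P₂ = 283/11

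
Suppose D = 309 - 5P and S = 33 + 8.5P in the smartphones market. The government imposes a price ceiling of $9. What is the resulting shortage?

Equilibrium price would be P* = 184/9, so the ceiling at 9 binds.
At P = 9: D = 309 − 5(9) = 264, S = 33 + 8.5(9) = 109.5.
Shortage = 264 − 109.5 = 154.5.

Shortage = 154.5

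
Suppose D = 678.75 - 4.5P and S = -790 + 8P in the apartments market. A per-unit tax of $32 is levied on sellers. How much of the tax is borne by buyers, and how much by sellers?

Pre-tax equilibrium: P* = 117.5, Q* = 150.
Tax on sellers shifts supply to S = -790 + 8(P − 32) = -1046 + 8P.
678.75 - 4.5P = -1046 + 8P gives buyer price Pb = 137.98; sellers receive Ps = 137.98 − 32 = 105.98.
New quantity: Q = 678.75 − 4.5(137.98) = 57.84.
Buyer burden = 137.98 − 117.5 = 20.48; seller burden = 117.5 − 105.98 = 11.52.

Buyers bear $20.48, sellers bear $11.52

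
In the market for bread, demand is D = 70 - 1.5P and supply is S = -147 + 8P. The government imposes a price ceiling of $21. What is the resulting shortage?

Shortage = 17.5

Equilibrium price would be P* = 434/19, so the ceiling at 21 binds.
At P = 21: D = 70 − 1.5(21) = 38.5, S = -147 + 8(21) = 21.
Shortage = 38.5 − 21 = 17.5.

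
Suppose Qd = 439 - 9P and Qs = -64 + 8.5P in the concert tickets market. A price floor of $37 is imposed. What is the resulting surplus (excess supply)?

Equilibrium price would be P* = 1006/35, so the floor at 37 binds.
At P = 37: Qd = 106, Qs = 250.5.
Surplus = 250.5 − 106 = 144.5.

Surplus = 144.5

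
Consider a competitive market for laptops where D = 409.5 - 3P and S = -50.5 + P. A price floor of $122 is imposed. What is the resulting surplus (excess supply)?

Equilibrium price would be P* = 115, so the floor at 122 binds.
At P = 122: D = 43.5, S = 71.5.
Surplus = 71.5 − 43.5 = 28.

Surplus = 28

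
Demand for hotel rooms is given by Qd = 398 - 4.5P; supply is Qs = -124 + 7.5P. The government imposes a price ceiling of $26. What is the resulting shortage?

Shortage = 210

Equilibrium price would be P* = 43.5, so the ceiling at 26 binds.
At P = 26: Qd = 398 − 4.5(26) = 281, Qs = -124 + 7.5(26) = 71.
Shortage = 281 − 71 = 210.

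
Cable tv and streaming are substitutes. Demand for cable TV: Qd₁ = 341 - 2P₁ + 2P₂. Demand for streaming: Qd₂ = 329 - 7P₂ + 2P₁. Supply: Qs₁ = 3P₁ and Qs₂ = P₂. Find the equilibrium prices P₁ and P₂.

P₁ = 1693/18, P₂ = 2327/36

Market 1: 341 - 2P₁ + 2P₂ = 3P₁ → 5P₁ - 2P₂ = 341.
Market 2: 8P₂ - 2P₁ = 329.
Eliminating P₂: 8×(1) + 2×(2) gives 36P₁ = 3386, so P₁ = 1693/18.
Back-substitute into (2): P₂ = (329 + 2×1693/18) / 8 = 2327/36.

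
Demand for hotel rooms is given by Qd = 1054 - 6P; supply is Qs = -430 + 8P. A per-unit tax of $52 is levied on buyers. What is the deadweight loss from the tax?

Pre-tax equilibrium: P* = 106, Q* = 418.
Tax on buyers shifts demand to Qd = 1054 − 6(P + 52) = 742 - 6P.
742 - 6P = -430 + 8P gives seller price Ps = 586/7; buyers pay Pb = 586/7 + 52 = 950/7.
New quantity: Q = 1054 − 6(950/7) = 1678/7.
DWL = ½ × 52 × (418 − 1678/7) = 32448/7.

Deadweight loss = 32448/7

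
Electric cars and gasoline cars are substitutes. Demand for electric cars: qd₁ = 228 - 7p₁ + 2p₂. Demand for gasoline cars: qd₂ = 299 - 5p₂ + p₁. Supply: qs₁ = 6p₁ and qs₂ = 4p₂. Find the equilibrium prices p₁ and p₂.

Market 1: 228 - 7p₁ + 2p₂ = 6p₁ → 13p₁ - 2p₂ = 228.
Market 2: 9p₂ - p₁ = 299.
Eliminating p₂: 9×(1) + 2×(2) gives 115p₁ = 2650, so p₁ = 530/23.
Back-substitute into (2): p₂ = (299 + 1×530/23) / 9 = 823/23.

p₁ = 530/23, p₂ = 823/23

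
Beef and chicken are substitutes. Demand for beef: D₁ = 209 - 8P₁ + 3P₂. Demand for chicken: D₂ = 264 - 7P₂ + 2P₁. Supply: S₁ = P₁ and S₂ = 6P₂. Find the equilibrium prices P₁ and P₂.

Market 1: 209 - 8P₁ + 3P₂ = P₁ → 9P₁ - 3P₂ = 209.
Market 2: 13P₂ - 2P₁ = 264.
Eliminating P₂: 13×(1) + 3×(2) gives 111P₁ = 3509, so P₁ = 3509/111.
Back-substitute into (2): P₂ = (264 + 2×3509/111) / 13 = 2794/111.

P₁ = 3509/111, P₂ = 2794/111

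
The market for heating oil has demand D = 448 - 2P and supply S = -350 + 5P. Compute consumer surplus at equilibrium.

Consumer surplus = 12100

Equilibrium: 448 - 2P = -350 + 5P gives P* = 114, Q* = 220.
Demand choke price (D = 0): P = 224.
CS = ½(224 − 114)(220) = 12100.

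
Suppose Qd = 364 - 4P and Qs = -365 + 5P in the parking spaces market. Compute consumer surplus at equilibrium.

Equilibrium: 364 - 4P = -365 + 5P gives P* = 81, Q* = 40.
Demand choke price (Qd = 0): P = 91.
CS = ½(91 − 81)(40) = 200.

Consumer surplus = 200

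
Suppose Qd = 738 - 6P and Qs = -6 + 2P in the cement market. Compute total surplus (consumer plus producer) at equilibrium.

Equilibrium: 738 - 6P = -6 + 2P gives P* = 93, Q* = 180.
Demand choke price: P = 123; supply starts at P = 3.
CS = ½(123 − 93)(180) = 2700; PS = ½(93 − 3)(180) = 8100.

Total surplus = 10800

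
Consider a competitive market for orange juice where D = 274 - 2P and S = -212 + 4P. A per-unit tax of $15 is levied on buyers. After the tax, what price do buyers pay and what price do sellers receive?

Pre-tax equilibrium: P* = 81, Q* = 112.
Tax on buyers shifts demand to D = 274 − 2(P + 15) = 244 - 2P.
244 - 2P = -212 + 4P gives seller price Ps = 76; buyers pay Pb = 76 + 15 = 91.
New quantity: Q = 274 − 2(91) = 92.

Buyers pay $91, sellers receive $76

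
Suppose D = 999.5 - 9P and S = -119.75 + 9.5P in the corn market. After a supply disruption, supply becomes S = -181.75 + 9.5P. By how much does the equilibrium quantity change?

ΔQ = -1116/37

Original equilibrium: P* = 60.5, Q* = 455.
New equilibrium: 999.5 - 9P = -181.75 + 9.5P, so 1181.25 = 18.5P and P' = 4725/74; Q' = 999.5 − 9(4725/74) = 15719/37.
Change in quantity: 15719/37 − 455 = -1116/37.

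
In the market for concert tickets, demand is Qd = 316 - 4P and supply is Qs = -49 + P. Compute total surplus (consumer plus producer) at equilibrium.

Total surplus = 360

Equilibrium: 316 - 4P = -49 + P gives P* = 73, Q* = 24.
Demand choke price: P = 79; supply starts at P = 49.
CS = ½(79 − 73)(24) = 72; PS = ½(73 − 49)(24) = 288.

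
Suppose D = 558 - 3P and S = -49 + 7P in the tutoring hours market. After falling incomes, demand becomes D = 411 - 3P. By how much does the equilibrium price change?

ΔP = -14.7

Original equilibrium: P* = 60.7, Q* = 375.9.
New equilibrium: 411 - 3P = -49 + 7P, so 460 = 10P and P' = 46; Q' = 411 − 3(46) = 273.
Change in price: 46 − 60.7 = -14.7.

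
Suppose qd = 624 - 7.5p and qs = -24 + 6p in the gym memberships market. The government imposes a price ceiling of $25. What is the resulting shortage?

Shortage = 310.5

Equilibrium price would be p* = 48, so the ceiling at 25 binds.
At p = 25: qd = 624 − 7.5(25) = 436.5, qs = -24 + 6(25) = 126.
Shortage = 436.5 − 126 = 310.5.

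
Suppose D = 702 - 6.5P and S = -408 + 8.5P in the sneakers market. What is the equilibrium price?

Set D = S: 702 - 6.5P = -408 + 8.5P.
1110 = 15P, so P* = 74.
Q* = 702 − 6.5(74) = 221.

P* = 74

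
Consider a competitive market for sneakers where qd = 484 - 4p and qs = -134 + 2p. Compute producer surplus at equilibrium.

Equilibrium: 484 - 4p = -134 + 2p gives p* = 103, q* = 72.
Supply starts at p = 67 (where qs = 0).
PS = ½(103 − 67)(72) = 1296.

Producer surplus = 1296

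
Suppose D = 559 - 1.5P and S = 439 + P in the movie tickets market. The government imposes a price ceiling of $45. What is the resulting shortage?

Equilibrium price would be P* = 48, so the ceiling at 45 binds.
At P = 45: D = 559 − 1.5(45) = 491.5, S = 439 + 1(45) = 484.
Shortage = 491.5 − 484 = 7.5.

Shortage = 7.5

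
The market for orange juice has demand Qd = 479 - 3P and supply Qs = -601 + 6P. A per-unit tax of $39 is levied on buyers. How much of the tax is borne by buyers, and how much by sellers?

Buyers bear $26, sellers bear $13

Pre-tax equilibrium: P* = 120, Q* = 119.
Tax on buyers shifts demand to Qd = 479 − 3(P + 39) = 362 - 3P.
362 - 3P = -601 + 6P gives seller price Ps = 107; buyers pay Pb = 107 + 39 = 146.
New quantity: Q = 479 − 3(146) = 41.
Buyer burden = 146 − 120 = 26; seller burden = 120 − 107 = 13.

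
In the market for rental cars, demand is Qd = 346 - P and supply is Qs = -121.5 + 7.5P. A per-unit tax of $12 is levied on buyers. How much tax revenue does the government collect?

Tax revenue = 57204/17

Pre-tax equilibrium: P* = 55, Q* = 291.
Tax on buyers shifts demand to Qd = 346 − 1(P + 12) = 334 - P.
334 - P = -121.5 + 7.5P gives seller price Ps = 911/17; buyers pay Pb = 911/17 + 12 = 1115/17.
New quantity: Q = 346 − 1(1115/17) = 4767/17.
Revenue = 12 × 4767/17 = 57204/17.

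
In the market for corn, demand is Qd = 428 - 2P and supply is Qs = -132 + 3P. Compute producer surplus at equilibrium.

Producer surplus = 6936

Equilibrium: 428 - 2P = -132 + 3P gives P* = 112, Q* = 204.
Supply starts at P = 44 (where Qs = 0).
PS = ½(112 − 44)(204) = 6936.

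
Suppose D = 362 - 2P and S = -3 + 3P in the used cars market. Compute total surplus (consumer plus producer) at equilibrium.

Total surplus = 19440

Equilibrium: 362 - 2P = -3 + 3P gives P* = 73, Q* = 216.
Demand choke price: P = 181; supply starts at P = 1.
CS = ½(181 − 73)(216) = 11664; PS = ½(73 − 1)(216) = 7776.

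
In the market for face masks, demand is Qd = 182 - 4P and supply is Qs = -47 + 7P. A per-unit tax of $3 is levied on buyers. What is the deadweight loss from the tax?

Pre-tax equilibrium: P* = 229/11, Q* = 1086/11.
Tax on buyers shifts demand to Qd = 182 − 4(P + 3) = 170 - 4P.
170 - 4P = -47 + 7P gives seller price Ps = 217/11; buyers pay Pb = 217/11 + 3 = 250/11.
New quantity: Q = 182 − 4(250/11) = 1002/11.
DWL = ½ × 3 × (1086/11 − 1002/11) = 126/11.

Deadweight loss = 126/11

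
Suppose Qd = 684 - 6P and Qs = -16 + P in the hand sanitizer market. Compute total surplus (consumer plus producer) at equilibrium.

Total surplus = 4116

Equilibrium: 684 - 6P = -16 + P gives P* = 100, Q* = 84.
Demand choke price: P = 114; supply starts at P = 16.
CS = ½(114 − 100)(84) = 588; PS = ½(100 − 16)(84) = 3528.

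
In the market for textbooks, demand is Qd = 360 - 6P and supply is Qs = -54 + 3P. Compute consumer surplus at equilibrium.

Equilibrium: 360 - 6P = -54 + 3P gives P* = 46, Q* = 84.
Demand choke price (Qd = 0): P = 60.
CS = ½(60 − 46)(84) = 588.

Consumer surplus = 588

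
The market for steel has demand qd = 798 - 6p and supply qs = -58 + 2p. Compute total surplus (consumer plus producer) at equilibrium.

Total surplus = 8112

Equilibrium: 798 - 6p = -58 + 2p gives p* = 107, q* = 156.
Demand choke price: p = 133; supply starts at p = 29.
CS = ½(133 − 107)(156) = 2028; PS = ½(107 − 29)(156) = 6084.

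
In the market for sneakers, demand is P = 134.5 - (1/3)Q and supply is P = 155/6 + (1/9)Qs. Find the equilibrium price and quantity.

P* = 53, Q* = 244.5

Set the two price expressions equal: 134.5 - (1/3)Q = 155/6 + (1/9)Q.
326/3 = (4/9)Q, so Q* = 244.5.
P* = 134.5 − (1/3)(244.5) = 53.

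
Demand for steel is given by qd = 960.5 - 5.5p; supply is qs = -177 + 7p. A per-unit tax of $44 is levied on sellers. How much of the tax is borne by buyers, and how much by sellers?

Pre-tax equilibrium: p* = 91, q* = 460.
Tax on sellers shifts supply to qs = -177 + 7(p − 44) = -485 + 7p.
960.5 - 5.5p = -485 + 7p gives buyer price pb = 115.64; sellers receive ps = 115.64 − 44 = 71.64.
New quantity: q = 960.5 − 5.5(115.64) = 324.48.
Buyer burden = 115.64 − 91 = 24.64; seller burden = 91 − 71.64 = 19.36.

Buyers bear $24.64, sellers bear $19.36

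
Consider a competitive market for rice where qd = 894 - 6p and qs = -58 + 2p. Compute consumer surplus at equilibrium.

Equilibrium: 894 - 6p = -58 + 2p gives p* = 119, q* = 180.
Demand choke price (qd = 0): p = 149.
CS = ½(149 − 119)(180) = 2700.

Consumer surplus = 2700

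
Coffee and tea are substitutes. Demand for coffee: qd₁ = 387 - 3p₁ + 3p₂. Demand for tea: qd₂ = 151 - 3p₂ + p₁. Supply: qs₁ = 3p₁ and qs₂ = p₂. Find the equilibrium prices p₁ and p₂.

Market 1: 387 - 3p₁ + 3p₂ = 3p₁ → 6p₁ - 3p₂ = 387.
Market 2: 4p₂ - p₁ = 151.
Eliminating p₂: 4×(1) + 3×(2) gives 21p₁ = 2001, so p₁ = 667/7.
Back-substitute into (2): p₂ = (151 + 1×667/7) / 4 = 431/7.

p₁ = 667/7, p₂ = 431/7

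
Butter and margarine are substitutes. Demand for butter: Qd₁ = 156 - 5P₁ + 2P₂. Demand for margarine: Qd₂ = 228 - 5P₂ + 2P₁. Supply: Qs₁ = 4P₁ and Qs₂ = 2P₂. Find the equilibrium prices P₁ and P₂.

Market 1: 156 - 5P₁ + 2P₂ = 4P₁ → 9P₁ - 2P₂ = 156.
Market 2: 7P₂ - 2P₁ = 228.
Eliminating P₂: 7×(1) + 2×(2) gives 59P₁ = 1548, so P₁ = 1548/59.
Back-substitute into (2): P₂ = (228 + 2×1548/59) / 7 = 2364/59.

P₁ = 1548/59, P₂ = 2364/59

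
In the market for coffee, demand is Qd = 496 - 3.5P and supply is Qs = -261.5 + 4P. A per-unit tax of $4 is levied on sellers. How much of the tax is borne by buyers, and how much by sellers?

Pre-tax equilibrium: P* = 101, Q* = 142.5.
Tax on sellers shifts supply to Qs = -261.5 + 4(P − 4) = -277.5 + 4P.
496 - 3.5P = -277.5 + 4P gives buyer price Pb = 1547/15; sellers receive Ps = 1547/15 − 4 = 1487/15.
New quantity: Q = 496 − 3.5(1547/15) = 4051/30.
Buyer burden = 1547/15 − 101 = 32/15; seller burden = 101 − 1487/15 = 28/15.

Buyers bear 32/15, sellers bear 28/15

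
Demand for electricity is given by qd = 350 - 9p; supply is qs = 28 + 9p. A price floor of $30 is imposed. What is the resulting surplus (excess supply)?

Equilibrium price would be p* = 161/9, so the floor at 30 binds.
At p = 30: qd = 80, qs = 298.
Surplus = 298 − 80 = 218.

Surplus = 218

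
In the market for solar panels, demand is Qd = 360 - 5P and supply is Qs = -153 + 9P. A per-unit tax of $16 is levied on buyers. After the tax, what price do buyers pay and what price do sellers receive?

Buyers pay 657/14, sellers receive 433/14

Pre-tax equilibrium: P* = 513/14, Q* = 2475/14.
Tax on buyers shifts demand to Qd = 360 − 5(P + 16) = 280 - 5P.
280 - 5P = -153 + 9P gives seller price Ps = 433/14; buyers pay Pb = 433/14 + 16 = 657/14.
New quantity: Q = 360 − 5(657/14) = 1755/14.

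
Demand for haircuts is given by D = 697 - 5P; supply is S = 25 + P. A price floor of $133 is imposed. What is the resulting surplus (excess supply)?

Equilibrium price would be P* = 112, so the floor at 133 binds.
At P = 133: D = 32, S = 158.
Surplus = 158 − 32 = 126.

Surplus = 126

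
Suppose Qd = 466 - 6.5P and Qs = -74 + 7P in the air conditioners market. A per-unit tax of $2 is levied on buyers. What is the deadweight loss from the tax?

Pre-tax equilibrium: P* = 40, Q* = 206.
Tax on buyers shifts demand to Qd = 466 − 6.5(P + 2) = 453 - 6.5P.
453 - 6.5P = -74 + 7P gives seller price Ps = 1054/27; buyers pay Pb = 1054/27 + 2 = 1108/27.
New quantity: Q = 466 − 6.5(1108/27) = 5380/27.
DWL = ½ × 2 × (206 − 5380/27) = 182/27.

Deadweight loss = 182/27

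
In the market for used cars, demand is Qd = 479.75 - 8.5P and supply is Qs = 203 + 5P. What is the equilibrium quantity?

Set Qd = Qs: 479.75 - 8.5P = 203 + 5P.
276.75 = 13.5P, so P* = 20.5.
Q* = 479.75 − 8.5(20.5) = 305.5.

Q* = 305.5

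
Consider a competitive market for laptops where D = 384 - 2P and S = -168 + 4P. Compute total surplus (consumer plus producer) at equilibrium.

Total surplus = 15000

Equilibrium: 384 - 2P = -168 + 4P gives P* = 92, Q* = 200.
Demand choke price: P = 192; supply starts at P = 42.
CS = ½(192 − 92)(200) = 10000; PS = ½(92 − 42)(200) = 5000.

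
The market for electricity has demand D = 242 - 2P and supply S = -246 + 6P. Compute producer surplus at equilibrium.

Producer surplus = 1200

Equilibrium: 242 - 2P = -246 + 6P gives P* = 61, Q* = 120.
Supply starts at P = 41 (where S = 0).
PS = ½(61 − 41)(120) = 1200.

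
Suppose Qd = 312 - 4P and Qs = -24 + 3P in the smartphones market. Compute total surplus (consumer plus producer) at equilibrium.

Equilibrium: 312 - 4P = -24 + 3P gives P* = 48, Q* = 120.
Demand choke price: P = 78; supply starts at P = 8.
CS = ½(78 − 48)(120) = 1800; PS = ½(48 − 8)(120) = 2400.

Total surplus = 4200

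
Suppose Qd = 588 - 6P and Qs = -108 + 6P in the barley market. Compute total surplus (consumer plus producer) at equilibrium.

Total surplus = 9600

Equilibrium: 588 - 6P = -108 + 6P gives P* = 58, Q* = 240.
Demand choke price: P = 98; supply starts at P = 18.
CS = ½(98 − 58)(240) = 4800; PS = ½(58 − 18)(240) = 4800.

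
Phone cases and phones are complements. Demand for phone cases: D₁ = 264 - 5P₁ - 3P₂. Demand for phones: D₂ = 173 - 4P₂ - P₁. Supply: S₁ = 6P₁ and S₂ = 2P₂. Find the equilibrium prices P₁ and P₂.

P₁ = 355/21, P₂ = 1639/63

Market 1: 264 - 5P₁ - 3P₂ = 6P₁ → 11P₁ + 3P₂ = 264.
Market 2: 6P₂ + P₁ = 173.
Eliminating P₂: 6×(1) − 3×(2) gives 63P₁ = 1065, so P₁ = 355/21.
Back-substitute into (2): P₂ = (173 − 1×355/21) / 6 = 1639/63.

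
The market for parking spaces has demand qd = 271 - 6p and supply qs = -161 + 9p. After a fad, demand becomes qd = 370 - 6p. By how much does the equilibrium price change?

Δp = 6.6

Original equilibrium: p* = 28.8, q* = 98.2.
New equilibrium: 370 - 6p = -161 + 9p, so 531 = 15p and p' = 35.4; q' = 370 − 6(35.4) = 157.6.
Change in price: 35.4 − 28.8 = 6.6.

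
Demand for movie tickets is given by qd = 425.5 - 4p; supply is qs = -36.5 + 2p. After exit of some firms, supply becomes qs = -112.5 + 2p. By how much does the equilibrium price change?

Original equilibrium: p* = 77, q* = 117.5.
New equilibrium: 425.5 - 4p = -112.5 + 2p, so 538 = 6p and p' = 269/3; q' = 425.5 − 4(269/3) = 401/6.
Change in price: 269/3 − 77 = 38/3.

Δp = 38/3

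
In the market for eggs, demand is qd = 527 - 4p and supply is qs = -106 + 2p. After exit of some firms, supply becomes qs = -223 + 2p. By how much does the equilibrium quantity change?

Original equilibrium: p* = 105.5, q* = 105.
New equilibrium: 527 - 4p = -223 + 2p, so 750 = 6p and p' = 125; q' = 527 − 4(125) = 27.
Change in quantity: 27 − 105 = -78.

Δq = -78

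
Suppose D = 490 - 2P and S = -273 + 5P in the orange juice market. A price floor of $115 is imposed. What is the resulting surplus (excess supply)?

Equilibrium price would be P* = 109, so the floor at 115 binds.
At P = 115: D = 260, S = 302.
Surplus = 302 − 260 = 42.

Surplus = 42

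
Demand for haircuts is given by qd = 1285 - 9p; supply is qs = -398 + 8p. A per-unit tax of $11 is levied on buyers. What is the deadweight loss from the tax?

Deadweight loss = 4356/17

Pre-tax equilibrium: p* = 99, q* = 394.
Tax on buyers shifts demand to qd = 1285 − 9(p + 11) = 1186 - 9p.
1186 - 9p = -398 + 8p gives seller price ps = 1584/17; buyers pay pb = 1584/17 + 11 = 1771/17.
New quantity: q = 1285 − 9(1771/17) = 5906/17.
DWL = ½ × 11 × (394 − 5906/17) = 4356/17.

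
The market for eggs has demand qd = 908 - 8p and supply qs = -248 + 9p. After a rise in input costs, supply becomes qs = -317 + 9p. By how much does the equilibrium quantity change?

Original equilibrium: p* = 68, q* = 364.
New equilibrium: 908 - 8p = -317 + 9p, so 1225 = 17p and p' = 1225/17; q' = 908 − 8(1225/17) = 5636/17.
Change in quantity: 5636/17 − 364 = -552/17.

Δq = -552/17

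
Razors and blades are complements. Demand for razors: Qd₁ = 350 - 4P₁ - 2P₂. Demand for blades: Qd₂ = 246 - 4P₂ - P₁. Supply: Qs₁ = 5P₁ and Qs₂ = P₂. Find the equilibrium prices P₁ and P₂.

P₁ = 1258/43, P₂ = 1864/43

Market 1: 350 - 4P₁ - 2P₂ = 5P₁ → 9P₁ + 2P₂ = 350.
Market 2: 5P₂ + P₁ = 246.
Eliminating P₂: 5×(1) − 2×(2) gives 43P₁ = 1258, so P₁ = 1258/43.
Back-substitute into (2): P₂ = (246 − 1×1258/43) / 5 = 1864/43.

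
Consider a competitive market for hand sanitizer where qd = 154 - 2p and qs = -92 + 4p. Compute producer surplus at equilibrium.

Equilibrium: 154 - 2p = -92 + 4p gives p* = 41, q* = 72.
Supply starts at p = 23 (where qs = 0).
PS = ½(41 − 23)(72) = 648.

Producer surplus = 648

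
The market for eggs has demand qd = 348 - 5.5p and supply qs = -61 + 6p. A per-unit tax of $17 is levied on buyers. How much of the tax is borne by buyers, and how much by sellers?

Buyers bear 204/23, sellers bear 187/23

Pre-tax equilibrium: p* = 818/23, q* = 3505/23.
Tax on buyers shifts demand to qd = 348 − 5.5(p + 17) = 254.5 - 5.5p.
254.5 - 5.5p = -61 + 6p gives seller price ps = 631/23; buyers pay pb = 631/23 + 17 = 1022/23.
New quantity: q = 348 − 5.5(1022/23) = 2383/23.
Buyer burden = 1022/23 − 818/23 = 204/23; seller burden = 818/23 − 631/23 = 187/23.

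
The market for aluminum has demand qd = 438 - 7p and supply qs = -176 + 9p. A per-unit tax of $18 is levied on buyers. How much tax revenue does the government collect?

Pre-tax equilibrium: p* = 38.375, q* = 169.375.
Tax on buyers shifts demand to qd = 438 − 7(p + 18) = 312 - 7p.
312 - 7p = -176 + 9p gives seller price ps = 30.5; buyers pay pb = 30.5 + 18 = 48.5.
New quantity: q = 438 − 7(48.5) = 98.5.
Revenue = 18 × 98.5 = 1773.

Tax revenue = 1773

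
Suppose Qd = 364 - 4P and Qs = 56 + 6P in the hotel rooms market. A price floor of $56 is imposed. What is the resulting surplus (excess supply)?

Equilibrium price would be P* = 30.8, so the floor at 56 binds.
At P = 56: Qd = 140, Qs = 392.
Surplus = 392 − 140 = 252.

Surplus = 252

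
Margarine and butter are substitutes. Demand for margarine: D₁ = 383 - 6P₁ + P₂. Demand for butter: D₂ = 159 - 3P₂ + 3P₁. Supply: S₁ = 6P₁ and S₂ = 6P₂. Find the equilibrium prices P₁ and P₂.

P₁ = 1202/35, P₂ = 1019/35

Market 1: 383 - 6P₁ + P₂ = 6P₁ → 12P₁ - P₂ = 383.
Market 2: 9P₂ - 3P₁ = 159.
Eliminating P₂: 9×(1) + 1×(2) gives 105P₁ = 3606, so P₁ = 1202/35.
Back-substitute into (2): P₂ = (159 + 3×1202/35) / 9 = 1019/35.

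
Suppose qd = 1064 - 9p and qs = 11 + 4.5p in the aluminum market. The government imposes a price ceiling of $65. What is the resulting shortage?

Shortage = 175.5

Equilibrium price would be p* = 78, so the ceiling at 65 binds.
At p = 65: qd = 1064 − 9(65) = 479, qs = 11 + 4.5(65) = 303.5.
Shortage = 479 − 303.5 = 175.5.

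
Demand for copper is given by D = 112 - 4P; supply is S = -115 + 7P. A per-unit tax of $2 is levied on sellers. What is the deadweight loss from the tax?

Deadweight loss = 56/11

Pre-tax equilibrium: P* = 227/11, Q* = 324/11.
Tax on sellers shifts supply to S = -115 + 7(P − 2) = -129 + 7P.
112 - 4P = -129 + 7P gives buyer price Pb = 241/11; sellers receive Ps = 241/11 − 2 = 219/11.
New quantity: Q = 112 − 4(241/11) = 268/11.
DWL = ½ × 2 × (324/11 − 268/11) = 56/11.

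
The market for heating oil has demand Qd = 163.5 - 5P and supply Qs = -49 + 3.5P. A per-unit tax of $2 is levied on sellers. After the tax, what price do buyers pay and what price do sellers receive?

Buyers pay 439/17, sellers receive 405/17

Pre-tax equilibrium: P* = 25, Q* = 38.5.
Tax on sellers shifts supply to Qs = -49 + 3.5(P − 2) = -56 + 3.5P.
163.5 - 5P = -56 + 3.5P gives buyer price Pb = 439/17; sellers receive Ps = 439/17 − 2 = 405/17.
New quantity: Q = 163.5 − 5(439/17) = 1169/34.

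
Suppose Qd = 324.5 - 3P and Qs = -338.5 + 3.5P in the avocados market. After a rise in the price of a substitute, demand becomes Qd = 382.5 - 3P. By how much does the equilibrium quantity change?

ΔQ = 406/13

Original equilibrium: P* = 102, Q* = 18.5.
New equilibrium: 382.5 - 3P = -338.5 + 3.5P, so 721 = 6.5P and P' = 1442/13; Q' = 382.5 − 3(1442/13) = 1293/26.
Change in quantity: 1293/26 − 18.5 = 406/13.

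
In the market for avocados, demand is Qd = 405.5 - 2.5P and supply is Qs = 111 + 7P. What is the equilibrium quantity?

Set Qd = Qs: 405.5 - 2.5P = 111 + 7P.
294.5 = 9.5P, so P* = 31.
Q* = 405.5 − 2.5(31) = 328.

Q* = 328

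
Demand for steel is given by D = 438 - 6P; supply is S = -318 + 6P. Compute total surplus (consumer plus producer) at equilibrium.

Total surplus = 600

Equilibrium: 438 - 6P = -318 + 6P gives P* = 63, Q* = 60.
Demand choke price: P = 73; supply starts at P = 53.
CS = ½(73 − 63)(60) = 300; PS = ½(63 − 53)(60) = 300.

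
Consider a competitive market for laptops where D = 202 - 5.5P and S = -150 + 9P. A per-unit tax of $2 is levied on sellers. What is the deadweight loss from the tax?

Deadweight loss = 198/29

Pre-tax equilibrium: P* = 704/29, Q* = 1986/29.
Tax on sellers shifts supply to S = -150 + 9(P − 2) = -168 + 9P.
202 - 5.5P = -168 + 9P gives buyer price Pb = 740/29; sellers receive Ps = 740/29 − 2 = 682/29.
New quantity: Q = 202 − 5.5(740/29) = 1788/29.
DWL = ½ × 2 × (1986/29 − 1788/29) = 198/29.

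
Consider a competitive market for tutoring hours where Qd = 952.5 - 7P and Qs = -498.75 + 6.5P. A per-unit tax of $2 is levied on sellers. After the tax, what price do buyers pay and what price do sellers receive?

Pre-tax equilibrium: P* = 107.5, Q* = 200.
Tax on sellers shifts supply to Qs = -498.75 + 6.5(P − 2) = -511.75 + 6.5P.
952.5 - 7P = -511.75 + 6.5P gives buyer price Pb = 5857/54; sellers receive Ps = 5857/54 − 2 = 5749/54.
New quantity: Q = 952.5 − 7(5857/54) = 5218/27.

Buyers pay 5857/54, sellers receive 5749/54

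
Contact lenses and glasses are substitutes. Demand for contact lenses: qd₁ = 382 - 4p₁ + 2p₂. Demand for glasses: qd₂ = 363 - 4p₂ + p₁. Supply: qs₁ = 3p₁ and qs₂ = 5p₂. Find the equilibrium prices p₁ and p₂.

p₁ = 4164/61, p₂ = 2923/61

Market 1: 382 - 4p₁ + 2p₂ = 3p₁ → 7p₁ - 2p₂ = 382.
Market 2: 9p₂ - p₁ = 363.
Eliminating p₂: 9×(1) + 2×(2) gives 61p₁ = 4164, so p₁ = 4164/61.
Back-substitute into (2): p₂ = (363 + 1×4164/61) / 9 = 2923/61.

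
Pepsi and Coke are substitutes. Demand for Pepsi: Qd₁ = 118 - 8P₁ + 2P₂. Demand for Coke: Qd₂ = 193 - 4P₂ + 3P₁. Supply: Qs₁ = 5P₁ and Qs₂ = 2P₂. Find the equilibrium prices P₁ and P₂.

P₁ = 547/36, P₂ = 2863/72

Market 1: 118 - 8P₁ + 2P₂ = 5P₁ → 13P₁ - 2P₂ = 118.
Market 2: 6P₂ - 3P₁ = 193.
Eliminating P₂: 6×(1) + 2×(2) gives 72P₁ = 1094, so P₁ = 547/36.
Back-substitute into (2): P₂ = (193 + 3×547/36) / 6 = 2863/72.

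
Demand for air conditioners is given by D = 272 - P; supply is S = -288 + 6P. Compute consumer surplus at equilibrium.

Consumer surplus = 18432

Equilibrium: 272 - P = -288 + 6P gives P* = 80, Q* = 192.
Demand choke price (D = 0): P = 272.
CS = ½(272 − 80)(192) = 18432.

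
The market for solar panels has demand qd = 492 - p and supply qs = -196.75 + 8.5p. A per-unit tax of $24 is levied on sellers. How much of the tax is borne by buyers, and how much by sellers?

Buyers bear 408/19, sellers bear 48/19

Pre-tax equilibrium: p* = 72.5, q* = 419.5.
Tax on sellers shifts supply to qs = -196.75 + 8.5(p − 24) = -400.75 + 8.5p.
492 - p = -400.75 + 8.5p gives buyer price pb = 3571/38; sellers receive ps = 3571/38 − 24 = 2659/38.
New quantity: q = 492 − 1(3571/38) = 15125/38.
Buyer burden = 3571/38 − 72.5 = 408/19; seller burden = 72.5 − 2659/38 = 48/19.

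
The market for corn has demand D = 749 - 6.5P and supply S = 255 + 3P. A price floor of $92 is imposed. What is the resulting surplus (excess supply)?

Surplus = 380

Equilibrium price would be P* = 52, so the floor at 92 binds.
At P = 92: D = 151, S = 531.
Surplus = 531 − 151 = 380.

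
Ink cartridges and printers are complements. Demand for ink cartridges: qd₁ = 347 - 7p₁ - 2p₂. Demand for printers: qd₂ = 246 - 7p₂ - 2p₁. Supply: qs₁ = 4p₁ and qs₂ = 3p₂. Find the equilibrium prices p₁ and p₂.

Market 1: 347 - 7p₁ - 2p₂ = 4p₁ → 11p₁ + 2p₂ = 347.
Market 2: 10p₂ + 2p₁ = 246.
Eliminating p₂: 10×(1) − 2×(2) gives 106p₁ = 2978, so p₁ = 1489/53.
Back-substitute into (2): p₂ = (246 − 2×1489/53) / 10 = 1006/53.

p₁ = 1489/53, p₂ = 1006/53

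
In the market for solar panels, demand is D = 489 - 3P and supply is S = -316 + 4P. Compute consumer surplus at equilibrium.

Consumer surplus = 3456

Equilibrium: 489 - 3P = -316 + 4P gives P* = 115, Q* = 144.
Demand choke price (D = 0): P = 163.
CS = ½(163 − 115)(144) = 3456.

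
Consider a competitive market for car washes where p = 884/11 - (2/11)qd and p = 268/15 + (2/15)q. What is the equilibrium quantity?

Set the two price expressions equal: 884/11 - (2/11)q = 268/15 + (2/15)q.
10312/165 = (52/165)q, so q* = 2578/13.
p* = 884/11 − (2/11)(2578/13) = 576/13.

q* = 2578/13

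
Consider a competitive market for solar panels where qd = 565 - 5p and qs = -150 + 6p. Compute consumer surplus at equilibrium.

Equilibrium: 565 - 5p = -150 + 6p gives p* = 65, q* = 240.
Demand choke price (qd = 0): p = 113.
CS = ½(113 − 65)(240) = 5760.

Consumer surplus = 5760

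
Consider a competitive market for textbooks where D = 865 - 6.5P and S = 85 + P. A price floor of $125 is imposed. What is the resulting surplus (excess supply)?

Equilibrium price would be P* = 104, so the floor at 125 binds.
At P = 125: D = 52.5, S = 210.
Surplus = 210 − 52.5 = 157.5.

Surplus = 157.5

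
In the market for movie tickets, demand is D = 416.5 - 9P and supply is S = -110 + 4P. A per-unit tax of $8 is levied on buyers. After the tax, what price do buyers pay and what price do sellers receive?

Pre-tax equilibrium: P* = 40.5, Q* = 52.
Tax on buyers shifts demand to D = 416.5 − 9(P + 8) = 344.5 - 9P.
344.5 - 9P = -110 + 4P gives seller price Ps = 909/26; buyers pay Pb = 909/26 + 8 = 1117/26.
New quantity: Q = 416.5 − 9(1117/26) = 388/13.

Buyers pay 1117/26, sellers receive 909/26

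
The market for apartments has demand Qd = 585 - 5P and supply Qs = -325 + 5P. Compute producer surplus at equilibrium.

Producer surplus = 1690

Equilibrium: 585 - 5P = -325 + 5P gives P* = 91, Q* = 130.
Supply starts at P = 65 (where Qs = 0).
PS = ½(91 − 65)(130) = 1690.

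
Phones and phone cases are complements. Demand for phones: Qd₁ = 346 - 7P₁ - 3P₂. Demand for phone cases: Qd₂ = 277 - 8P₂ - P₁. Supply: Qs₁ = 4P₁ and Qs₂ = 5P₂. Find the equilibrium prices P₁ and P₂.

Market 1: 346 - 7P₁ - 3P₂ = 4P₁ → 11P₁ + 3P₂ = 346.
Market 2: 13P₂ + P₁ = 277.
Eliminating P₂: 13×(1) − 3×(2) gives 140P₁ = 3667, so P₁ = 3667/140.
Back-substitute into (2): P₂ = (277 − 1×3667/140) / 13 = 2701/140.

P₁ = 3667/140, P₂ = 2701/140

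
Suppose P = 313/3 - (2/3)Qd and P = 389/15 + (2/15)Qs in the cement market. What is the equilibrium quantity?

Q* = 98

Set the two price expressions equal: 313/3 - (2/3)Q = 389/15 + (2/15)Q.
78.4 = 0.8Q, so Q* = 98.
P* = 313/3 − (2/3)(98) = 39.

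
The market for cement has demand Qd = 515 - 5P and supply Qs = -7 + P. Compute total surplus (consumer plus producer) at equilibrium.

Equilibrium: 515 - 5P = -7 + P gives P* = 87, Q* = 80.
Demand choke price: P = 103; supply starts at P = 7.
CS = ½(103 − 87)(80) = 640; PS = ½(87 − 7)(80) = 3200.

Total surplus = 3840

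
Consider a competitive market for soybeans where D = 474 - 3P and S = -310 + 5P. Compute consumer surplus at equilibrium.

Consumer surplus = 5400

Equilibrium: 474 - 3P = -310 + 5P gives P* = 98, Q* = 180.
Demand choke price (D = 0): P = 158.
CS = ½(158 − 98)(180) = 5400.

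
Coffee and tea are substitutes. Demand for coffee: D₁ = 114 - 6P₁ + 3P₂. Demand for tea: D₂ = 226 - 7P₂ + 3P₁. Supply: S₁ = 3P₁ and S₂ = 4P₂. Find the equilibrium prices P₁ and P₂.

P₁ = 322/15, P₂ = 26.4

Market 1: 114 - 6P₁ + 3P₂ = 3P₁ → 9P₁ - 3P₂ = 114.
Market 2: 11P₂ - 3P₁ = 226.
Eliminating P₂: 11×(1) + 3×(2) gives 90P₁ = 1932, so P₁ = 322/15.
Back-substitute into (2): P₂ = (226 + 3×322/15) / 11 = 26.4.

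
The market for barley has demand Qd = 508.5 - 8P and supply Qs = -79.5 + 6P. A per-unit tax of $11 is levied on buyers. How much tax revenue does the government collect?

Pre-tax equilibrium: P* = 42, Q* = 172.5.
Tax on buyers shifts demand to Qd = 508.5 − 8(P + 11) = 420.5 - 8P.
420.5 - 8P = -79.5 + 6P gives seller price Ps = 250/7; buyers pay Pb = 250/7 + 11 = 327/7.
New quantity: Q = 508.5 − 8(327/7) = 1887/14.
Revenue = 11 × 1887/14 = 20757/14.

Tax revenue = 20757/14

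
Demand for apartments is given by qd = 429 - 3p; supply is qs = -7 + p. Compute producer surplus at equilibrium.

Equilibrium: 429 - 3p = -7 + p gives p* = 109, q* = 102.
Supply starts at p = 7 (where qs = 0).
PS = ½(109 − 7)(102) = 5202.

Producer surplus = 5202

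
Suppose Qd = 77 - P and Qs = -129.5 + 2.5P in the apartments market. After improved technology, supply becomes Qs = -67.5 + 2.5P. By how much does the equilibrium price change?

ΔP = -124/7

Original equilibrium: P* = 59, Q* = 18.
New equilibrium: 77 - P = -67.5 + 2.5P, so 144.5 = 3.5P and P' = 289/7; Q' = 77 − 1(289/7) = 250/7.
Change in price: 289/7 − 59 = -124/7.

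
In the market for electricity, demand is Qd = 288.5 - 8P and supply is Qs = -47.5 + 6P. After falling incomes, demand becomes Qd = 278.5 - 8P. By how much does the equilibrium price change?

Original equilibrium: P* = 24, Q* = 96.5.
New equilibrium: 278.5 - 8P = -47.5 + 6P, so 326 = 14P and P' = 163/7; Q' = 278.5 − 8(163/7) = 1291/14.
Change in price: 163/7 − 24 = -5/7.

ΔP = -5/7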